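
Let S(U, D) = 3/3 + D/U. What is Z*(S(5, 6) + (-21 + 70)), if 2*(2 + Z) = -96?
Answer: -2560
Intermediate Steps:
Z = -50 (Z = -2 + (1/2)*(-96) = -2 - 48 = -50)
S(U, D) = 1 + D/U (S(U, D) = 3*(1/3) + D/U = 1 + D/U)
Z*(S(5, 6) + (-21 + 70)) = -50*((6 + 5)/5 + (-21 + 70)) = -50*((1/5)*11 + 49) = -50*(11/5 + 49) = -50*256/5 = -2560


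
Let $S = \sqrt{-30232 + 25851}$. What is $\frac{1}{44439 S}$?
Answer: $- \frac{i \sqrt{4381}}{194687259} \approx - 3.3998 \cdot 10^{-7} i$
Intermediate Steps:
$S = i \sqrt{4381}$ ($S = \sqrt{-4381} = i \sqrt{4381} \approx 66.189 i$)
$\frac{1}{44439 S} = \frac{1}{44439 i \sqrt{4381}} = \frac{\left(- \frac{1}{4381}\right) i \sqrt{4381}}{44439} = - \frac{i \sqrt{4381}}{194687259}$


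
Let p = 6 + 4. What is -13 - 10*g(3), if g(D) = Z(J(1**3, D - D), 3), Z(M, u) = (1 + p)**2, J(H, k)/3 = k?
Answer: -1223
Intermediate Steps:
p = 10
J(H, k) = 3*k
Z(M, u) = 121 (Z(M, u) = (1 + 10)**2 = 11**2 = 121)
g(D) = 121
-13 - 10*g(3) = -13 - 10*121 = -13 - 1210 = -1223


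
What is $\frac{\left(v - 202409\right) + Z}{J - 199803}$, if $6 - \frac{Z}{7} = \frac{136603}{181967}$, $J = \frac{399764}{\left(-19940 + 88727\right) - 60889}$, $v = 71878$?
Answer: $\frac{93771564283716}{143539602898555} \approx 0.65328$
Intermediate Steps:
$J = \frac{199882}{3949}$ ($J = \frac{399764}{68787 - 60889} = \frac{399764}{7898} = 399764 \cdot \frac{1}{7898} = \frac{199882}{3949} \approx 50.616$)
$Z = \frac{6686393}{181967}$ ($Z = 42 - 7 \cdot \frac{136603}{181967} = 42 - 7 \cdot 136603 \cdot \frac{1}{181967} = 42 - \frac{956221}{181967} = \frac{6686393}{181967} \approx 36.745$)
$\frac{\left(v - 202409\right) + Z}{J - 199803} = \frac{\left(71878 - 202409\right) + \frac{6686393}{181967}}{\frac{199882}{3949} - 199803} = \frac{\left(71878 - 202409\right) + \frac{6686393}{181967}}{- \frac{788822165}{3949}} = \left(\left(71878 - 202409\right) + \frac{6686393}{181967}\right) \left(- \frac{3949}{788822165}\right) = \left(-130531 + \frac{6686393}{181967}\right) \left(- \frac{3949}{788822165}\right) = \left(- \frac{23745648084}{181967}\right) \left(- \frac{3949}{788822165}\right) = \frac{93771564283716}{143539602898555}$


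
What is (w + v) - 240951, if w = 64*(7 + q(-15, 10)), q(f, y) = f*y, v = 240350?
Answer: -9753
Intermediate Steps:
w = -9152 (w = 64*(7 - 15*10) = 64*(7 - 150) = 64*(-143) = -9152)
(w + v) - 240951 = (-9152 + 240350) - 240951 = 231198 - 240951 = -9753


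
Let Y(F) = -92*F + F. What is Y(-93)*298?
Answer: 2521974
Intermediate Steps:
Y(F) = -91*F
Y(-93)*298 = -91*(-93)*298 = 8463*298 = 2521974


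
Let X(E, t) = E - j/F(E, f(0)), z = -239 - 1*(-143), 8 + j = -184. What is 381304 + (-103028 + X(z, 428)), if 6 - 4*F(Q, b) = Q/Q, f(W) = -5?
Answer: 1391668/5 ≈ 2.7833e+5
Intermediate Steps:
j = -192 (j = -8 - 184 = -192)
F(Q, b) = 5/4 (F(Q, b) = 3/2 - Q/(4*Q) = 3/2 - ¼*1 = 3/2 - ¼ = 5/4)
z = -96 (z = -239 + 143 = -96)
X(E, t) = 768/5 + E (X(E, t) = E - (-192)/5/4 = E - (-192)*4/5 = E - 1*(-768/5) = E + 768/5 = 768/5 + E)
381304 + (-103028 + X(z, 428)) = 381304 + (-103028 + (768/5 - 96)) = 381304 + (-103028 + 288/5) = 381304 - 514852/5 = 1391668/5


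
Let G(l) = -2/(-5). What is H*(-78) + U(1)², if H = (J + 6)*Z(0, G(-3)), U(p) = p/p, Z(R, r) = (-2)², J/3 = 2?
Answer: -3743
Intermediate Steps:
J = 6 (J = 3*2 = 6)
G(l) = ⅖ (G(l) = -2*(-⅕) = ⅖)
Z(R, r) = 4
U(p) = 1
H = 48 (H = (6 + 6)*4 = 12*4 = 48)
H*(-78) + U(1)² = 48*(-78) + 1² = -3744 + 1 = -3743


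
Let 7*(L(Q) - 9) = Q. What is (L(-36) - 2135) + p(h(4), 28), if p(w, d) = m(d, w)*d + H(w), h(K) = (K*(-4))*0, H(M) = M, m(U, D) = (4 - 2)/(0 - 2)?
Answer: -15114/7 ≈ -2159.1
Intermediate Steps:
m(U, D) = -1 (m(U, D) = 2/(-2) = 2*(-1/2) = -1)
h(K) = 0 (h(K) = -4*K*0 = 0)
L(Q) = 9 + Q/7
p(w, d) = w - d (p(w, d) = -d + w = w - d)
(L(-36) - 2135) + p(h(4), 28) = ((9 + (1/7)*(-36)) - 2135) + (0 - 1*28) = ((9 - 36/7) - 2135) + (0 - 28) = (27/7 - 2135) - 28 = -14918/7 - 28 = -15114/7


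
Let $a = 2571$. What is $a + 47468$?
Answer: $50039$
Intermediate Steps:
$a + 47468 = 2571 + 47468 = 50039$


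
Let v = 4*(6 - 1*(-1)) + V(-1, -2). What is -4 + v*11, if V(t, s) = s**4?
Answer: 480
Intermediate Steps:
v = 44 (v = 4*(6 - 1*(-1)) + (-2)**4 = 4*(6 + 1) + 16 = 4*7 + 16 = 28 + 16 = 44)
-4 + v*11 = -4 + 44*11 = -4 + 484 = 480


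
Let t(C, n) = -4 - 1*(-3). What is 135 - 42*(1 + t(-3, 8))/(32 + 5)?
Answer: 135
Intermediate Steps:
t(C, n) = -1 (t(C, n) = -4 + 3 = -1)
135 - 42*(1 + t(-3, 8))/(32 + 5) = 135 - 42*(1 - 1)/(32 + 5) = 135 - 0/37 = 135 - 42*0 = 135 + 0 = 135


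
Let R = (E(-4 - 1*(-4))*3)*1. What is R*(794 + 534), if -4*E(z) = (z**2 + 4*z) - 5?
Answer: 4980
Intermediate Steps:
E(z) = 5/4 - z - z**2/4 (E(z) = -((z**2 + 4*z) - 5)/4 = -(-5 + z**2 + 4*z)/4 = 5/4 - z - z**2/4)
R = 15/4 (R = ((5/4 - (-4 - 1*(-4)) - (-4 - 1*(-4))**2/4)*3)*1 = ((5/4 - (-4 + 4) - (-4 + 4)**2/4)*3)*1 = ((5/4 - 1*0 - 1/4*0**2)*3)*1 = ((5/4 + 0 - 1/4*0)*3)*1 = ((5/4 + 0 + 0)*3)*1 = ((5/4)*3)*1 = (15/4)*1 = 15/4 ≈ 3.7500)
R*(794 + 534) = 15*(794 + 534)/4 = (15/4)*1328 = 4980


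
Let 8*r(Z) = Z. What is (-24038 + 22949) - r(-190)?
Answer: -4261/4 ≈ -1065.3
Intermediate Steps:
r(Z) = Z/8
(-24038 + 22949) - r(-190) = (-24038 + 22949) - (-190)/8 = -1089 - 1*(-95/4) = -1089 + 95/4 = -4261/4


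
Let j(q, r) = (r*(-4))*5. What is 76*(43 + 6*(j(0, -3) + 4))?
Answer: 32452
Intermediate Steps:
j(q, r) = -20*r (j(q, r) = -4*r*5 = -20*r)
76*(43 + 6*(j(0, -3) + 4)) = 76*(43 + 6*(-20*(-3) + 4)) = 76*(43 + 6*(60 + 4)) = 76*(43 + 6*64) = 76*(43 + 384) = 76*427 = 32452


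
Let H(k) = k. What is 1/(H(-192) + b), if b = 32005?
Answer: 1/31813 ≈ 3.1434e-5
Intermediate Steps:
1/(H(-192) + b) = 1/(-192 + 32005) = 1/31813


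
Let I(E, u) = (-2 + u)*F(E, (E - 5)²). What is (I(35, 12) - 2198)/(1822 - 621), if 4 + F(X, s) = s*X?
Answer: 312762/1201 ≈ 260.42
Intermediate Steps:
F(X, s) = -4 + X*s (F(X, s) = -4 + s*X = -4 + X*s)
I(E, u) = (-4 + E*(-5 + E)²)*(-2 + u) (I(E, u) = (-2 + u)*(-4 + E*(E - 5)²) = (-2 + u)*(-4 + E*(-5 + E)²) = (-4 + E*(-5 + E)²)*(-2 + u))
(I(35, 12) - 2198)/(1822 - 621) = ((-4 + 35*(-5 + 35)²)*(-2 + 12) - 2198)/(1822 - 621) = ((-4 + 35*30²)*10 - 2198)/1201 = ((-4 + 35*900)*10 - 2198)*(1/1201) = ((-4 + 31500)*10 - 2198)*(1/1201) = (31496*10 - 2198)*(1/1201) = (314960 - 2198)*(1/1201) = 312762*(1/1201) = 312762/1201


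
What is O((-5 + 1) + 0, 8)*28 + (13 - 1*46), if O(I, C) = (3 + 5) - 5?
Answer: 51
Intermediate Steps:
O(I, C) = 3 (O(I, C) = 8 - 5 = 3)
O((-5 + 1) + 0, 8)*28 + (13 - 1*46) = 3*28 + (13 - 1*46) = 84 + (13 - 46) = 84 - 33 = 51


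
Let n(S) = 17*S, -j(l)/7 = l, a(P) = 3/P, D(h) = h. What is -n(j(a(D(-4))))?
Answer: -357/4 ≈ -89.250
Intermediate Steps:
j(l) = -7*l
-n(j(a(D(-4)))) = -17*(-21/(-4)) = -17*(-21*(-1)/4) = -17*(-7*(-¾)) = -17*21/4 = -1*357/4 = -357/4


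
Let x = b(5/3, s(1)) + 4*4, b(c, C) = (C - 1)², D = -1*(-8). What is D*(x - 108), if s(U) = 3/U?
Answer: -704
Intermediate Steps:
D = 8
b(c, C) = (-1 + C)²
x = 20 (x = (-1 + 3/1)² + 4*4 = (-1 + 3*1)² + 16 = (-1 + 3)² + 16 = 2² + 16 = 4 + 16 = 20)
D*(x - 108) = 8*(20 - 108) = 8*(-88) = -704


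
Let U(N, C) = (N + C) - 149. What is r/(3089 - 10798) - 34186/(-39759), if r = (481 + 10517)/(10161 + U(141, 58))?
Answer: 206966798764/240745635357 ≈ 0.85969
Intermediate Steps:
U(N, C) = -149 + C + N (U(N, C) = (C + N) - 149 = -149 + C + N)
r = 10998/10211 (r = (481 + 10517)/(10161 + (-149 + 58 + 141)) = 10998/(10161 + 50) = 10998/10211 ≈ 1.0771)
r/(3089 - 10798) - 34186/(-39759) = 10998/(10211*(3089 - 10798)) - 34186/(-39759) = (10998/10211)/(-7709) - 34186*(-1/39759) = (10998/10211)*(-1/7709) + 34186/39759 = -846/6055123 + 34186/39759 = 206966798764/240745635357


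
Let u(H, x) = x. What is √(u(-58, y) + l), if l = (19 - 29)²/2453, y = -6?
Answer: I*√35857954/2453 ≈ 2.4412*I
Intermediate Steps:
l = 100/2453 (l = (-10)²*(1/2453) = 100*(1/2453) = 100/2453 ≈ 0.040766)
√(u(-58, y) + l) = √(-6 + 100/2453) = √(-14618/2453) = I*√35857954/2453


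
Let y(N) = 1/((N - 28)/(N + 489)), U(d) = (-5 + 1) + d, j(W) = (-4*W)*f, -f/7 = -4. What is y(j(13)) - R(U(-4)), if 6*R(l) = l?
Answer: 8837/4452 ≈ 1.9850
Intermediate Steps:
f = 28 (f = -7*(-4) = 28)
j(W) = -112*W (j(W) = -4*W*28 = -112*W)
U(d) = -4 + d
R(l) = l/6
y(N) = (489 + N)/(-28 + N) (y(N) = 1/((-28 + N)/(489 + N)) = (489 + N)/(-28 + N))
y(j(13)) - R(U(-4)) = (489 - 112*13)/(-28 - 112*13) - (-4 - 4)/6 = (489 - 1456)/(-28 - 1456) - (-8)/6 = -967/(-1484) - 1*(-4/3) = -1/1484*(-967) + 4/3 = 967/1484 + 4/3 = 8837/4452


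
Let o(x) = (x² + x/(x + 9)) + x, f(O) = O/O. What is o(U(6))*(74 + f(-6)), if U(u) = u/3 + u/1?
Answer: 92400/17 ≈ 5435.3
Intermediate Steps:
U(u) = 4*u/3 (U(u) = u*(⅓) + u*1 = u/3 + u = 4*u/3)
f(O) = 1
o(x) = x + x² + x/(9 + x) (o(x) = (x² + x/(9 + x)) + x = x + x² + x/(9 + x))
o(U(6))*(74 + f(-6)) = (((4/3)*6)*(10 + ((4/3)*6)² + 10*((4/3)*6))/(9 + (4/3)*6))*(74 + 1) = (8*(10 + 8² + 10*8)/(9 + 8))*75 = (8*(10 + 64 + 80)/17)*75 = (8*(1/17)*154)*75 = (1232/17)*75 = 92400/17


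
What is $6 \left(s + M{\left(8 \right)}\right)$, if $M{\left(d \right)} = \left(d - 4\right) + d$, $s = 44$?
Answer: $336$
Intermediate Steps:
$M{\left(d \right)} = -4 + 2 d$ ($M{\left(d \right)} = \left(d - 4\right) + d = \left(-4 + d\right) + d = -4 + 2 d$)
$6 \left(s + M{\left(8 \right)}\right) = 6 \left(44 + \left(-4 + 2 \cdot 8\right)\right) = 6 \left(44 + \left(-4 + 16\right)\right) = 6 \left(44 + 12\right) = 6 \cdot 56 = 336$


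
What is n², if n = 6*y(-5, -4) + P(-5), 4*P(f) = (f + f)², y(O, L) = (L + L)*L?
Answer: 47089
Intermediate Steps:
y(O, L) = 2*L² (y(O, L) = (2*L)*L = 2*L²)
P(f) = f² (P(f) = (f + f)²/4 = (2*f)²/4 = (4*f²)/4 = f²)
n = 217 (n = 6*(2*(-4)²) + (-5)² = 6*(2*16) + 25 = 6*32 + 25 = 192 + 25 = 217)
n² = 217² = 47089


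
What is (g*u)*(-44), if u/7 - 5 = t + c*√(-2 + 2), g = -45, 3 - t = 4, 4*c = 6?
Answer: 55440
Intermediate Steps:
c = 3/2 (c = (¼)*6 = 3/2 ≈ 1.5000)
t = -1 (t = 3 - 1*4 = 3 - 4 = -1)
u = 28 (u = 35 + 7*(-1 + 3*√(-2 + 2)/2) = 35 + 7*(-1 + 3*√0/2) = 35 + 7*(-1 + (3/2)*0) = 35 + 7*(-1 + 0) = 35 + 7*(-1) = 35 - 7 = 28)
(g*u)*(-44) = -45*28*(-44) = -1260*(-44) = 55440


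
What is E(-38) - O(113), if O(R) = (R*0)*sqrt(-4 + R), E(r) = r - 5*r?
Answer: 152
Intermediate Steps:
E(r) = -4*r
O(R) = 0 (O(R) = 0*sqrt(-4 + R) = 0)
E(-38) - O(113) = -4*(-38) - 1*0 = 152 + 0 = 152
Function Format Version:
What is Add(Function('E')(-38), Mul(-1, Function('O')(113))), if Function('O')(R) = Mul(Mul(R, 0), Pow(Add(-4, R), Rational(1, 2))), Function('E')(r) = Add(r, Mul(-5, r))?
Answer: 152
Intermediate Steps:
Function('E')(r) = Mul(-4, r)
Function('O')(R) = 0 (Function('O')(R) = Mul(0, Pow(Add(-4, R), Rational(1, 2))) = 0)
Add(Function('E')(-38), Mul(-1, Function('O')(113))) = Add(Mul(-4, -38), Mul(-1, 0)) = Add(152, 0) = 152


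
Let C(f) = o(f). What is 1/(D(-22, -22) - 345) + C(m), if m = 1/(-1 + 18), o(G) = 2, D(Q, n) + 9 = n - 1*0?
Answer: 751/376 ≈ 1.9973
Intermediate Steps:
D(Q, n) = -9 + n (D(Q, n) = -9 + (n - 1*0) = -9 + (n + 0) = -9 + n)
m = 1/17 ≈ 0.058824
C(f) = 2
1/(D(-22, -22) - 345) + C(m) = 1/((-9 - 22) - 345) + 2 = 1/(-31 - 345) + 2 = 1/(-376) + 2 = -1/376 + 2 = 751/376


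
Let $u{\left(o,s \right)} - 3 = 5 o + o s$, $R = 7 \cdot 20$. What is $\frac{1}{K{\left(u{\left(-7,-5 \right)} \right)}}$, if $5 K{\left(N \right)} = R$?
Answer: $\frac{1}{28} \approx 0.035714$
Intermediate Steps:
$R = 140$
$u{\left(o,s \right)} = 3 + 5 o + o s$ ($u{\left(o,s \right)} = 3 + \left(5 o + o s\right) = 3 + 5 o + o s$)
$K{\left(N \right)} = 28$ ($K{\left(N \right)} = \frac{1}{5} \cdot 140 = 28$)
$\frac{1}{K{\left(u{\left(-7,-5 \right)} \right)}} = \frac{1}{28}$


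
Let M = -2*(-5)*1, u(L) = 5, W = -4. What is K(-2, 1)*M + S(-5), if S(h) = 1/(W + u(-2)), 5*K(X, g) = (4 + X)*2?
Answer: 9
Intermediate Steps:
K(X, g) = 8/5 + 2*X/5 (K(X, g) = ((4 + X)*2)/5 = (8 + 2*X)/5 = 8/5 + 2*X/5)
S(h) = 1 (S(h) = 1/(-4 + 5) = 1/1 = 1)
M = 10 (M = 10*1 = 10)
K(-2, 1)*M + S(-5) = (8/5 + (2/5)*(-2))*10 + 1 = (8/5 - 4/5)*10 + 1 = (4/5)*10 + 1 = 8 + 1 = 9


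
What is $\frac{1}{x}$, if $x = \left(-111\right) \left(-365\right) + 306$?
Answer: $\frac{1}{40821} \approx 2.4497 \cdot 10^{-5}$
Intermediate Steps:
$x = 40821$ ($x = 40515 + 306 = 40821$)
$\frac{1}{x} = \frac{1}{40821}$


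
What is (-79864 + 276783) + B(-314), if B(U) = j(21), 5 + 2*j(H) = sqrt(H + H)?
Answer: 393833/2 + sqrt(42)/2 ≈ 1.9692e+5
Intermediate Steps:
j(H) = -5/2 + sqrt(2)*sqrt(H)/2 (j(H) = -5/2 + sqrt(H + H)/2 = -5/2 + sqrt(2*H)/2 = -5/2 + (sqrt(2)*sqrt(H))/2 = -5/2 + sqrt(2)*sqrt(H)/2)
B(U) = -5/2 + sqrt(42)/2 (B(U) = -5/2 + sqrt(2)*sqrt(21)/2 = -5/2 + sqrt(42)/2)
(-79864 + 276783) + B(-314) = (-79864 + 276783) + (-5/2 + sqrt(42)/2) = 196919 + (-5/2 + sqrt(42)/2) = 393833/2 + sqrt(42)/2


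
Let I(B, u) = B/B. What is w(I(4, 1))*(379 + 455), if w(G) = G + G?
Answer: 1668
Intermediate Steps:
I(B, u) = 1
w(G) = 2*G
w(I(4, 1))*(379 + 455) = (2*1)*(379 + 455) = 2*834 = 1668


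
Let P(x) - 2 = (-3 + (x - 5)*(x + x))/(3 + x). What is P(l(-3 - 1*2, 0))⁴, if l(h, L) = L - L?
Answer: 1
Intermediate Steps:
l(h, L) = 0
P(x) = 2 + (-3 + 2*x*(-5 + x))/(3 + x) (P(x) = 2 + (-3 + (x - 5)*(x + x))/(3 + x) = 2 + (-3 + (-5 + x)*(2*x))/(3 + x) = 2 + (-3 + 2*x*(-5 + x))/(3 + x))
P(l(-3 - 1*2, 0))⁴ = ((3 - 8*0 + 2*0²)/(3 + 0))⁴ = ((3 + 0 + 2*0)/3)⁴ = ((3 + 0 + 0)/3)⁴ = ((⅓)*3)⁴ = 1⁴ = 1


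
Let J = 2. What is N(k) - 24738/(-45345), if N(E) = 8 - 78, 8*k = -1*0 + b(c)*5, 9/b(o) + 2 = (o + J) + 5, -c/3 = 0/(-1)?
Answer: -1049804/15115 ≈ -69.454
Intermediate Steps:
c = 0 (c = -0/(-1) = -0*(-1) = -3*0 = 0)
b(o) = 9/(5 + o) (b(o) = 9/(-2 + ((o + 2) + 5)) = 9/(-2 + ((2 + o) + 5)) = 9/(-2 + (7 + o)) = 9/(5 + o))
k = 9/8 (k = (-1*0 + (9/(5 + 0))*5)/8 = (0 + (9/5)*5)/8 = (0 + 9)/8 = (1/8)*9 = 9/8 ≈ 1.1250)
N(E) = -70
N(k) - 24738/(-45345) = -70 - 24738/(-45345) = -70 - 24738*(-1/45345) = -70 + 8246/15115 = -1049804/15115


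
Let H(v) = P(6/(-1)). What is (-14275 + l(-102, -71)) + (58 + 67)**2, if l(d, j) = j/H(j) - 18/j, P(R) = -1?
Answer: 100909/71 ≈ 1421.3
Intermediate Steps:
H(v) = -1
l(d, j) = -j - 18/j (l(d, j) = j/(-1) - 18/j = j*(-1) - 18/j = -j - 18/j)
(-14275 + l(-102, -71)) + (58 + 67)**2 = (-14275 + (-1*(-71) - 18/(-71))) + (58 + 67)**2 = (-14275 + (71 - 18*(-1/71))) + 125**2 = (-14275 + (71 + 18/71)) + 15625 = (-14275 + 5059/71) + 15625 = -1008466/71 + 15625 = 100909/71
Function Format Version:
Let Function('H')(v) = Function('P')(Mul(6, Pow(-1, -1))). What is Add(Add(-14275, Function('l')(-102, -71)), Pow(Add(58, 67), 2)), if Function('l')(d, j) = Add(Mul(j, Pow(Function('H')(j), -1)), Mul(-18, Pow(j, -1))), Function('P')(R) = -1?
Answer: Rational(100909, 71) ≈ 1421.3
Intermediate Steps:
Function('H')(v) = -1
Function('l')(d, j) = Add(Mul(-1, j), Mul(-18, Pow(j, -1))) (Function('l')(d, j) = Add(Mul(j, Pow(-1, -1)), Mul(-18, Pow(j, -1))) = Add(Mul(j, -1), Mul(-18, Pow(j, -1))) = Add(Mul(-1, j), Mul(-18, Pow(j, -1))))
Add(Add(-14275, Function('l')(-102, -71)), Pow(Add(58, 67), 2)) = Add(Add(-14275, Add(Mul(-1, -71), Mul(-18, Pow(-71, -1)))), Pow(Add(58, 67), 2)) = Add(Add(-14275, Add(71, Mul(-18, Rational(-1, 71)))), Pow(125, 2)) = Add(Add(-14275, Add(71, Rational(18, 71))), 15625) = Add(Add(-14275, Rational(5059, 71)), 15625) = Add(Rational(-1008466, 71), 15625) = Rational(100909, 71)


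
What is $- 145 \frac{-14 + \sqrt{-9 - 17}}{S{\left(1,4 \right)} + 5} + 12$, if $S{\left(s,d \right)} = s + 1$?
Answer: $302 - \frac{145 i \sqrt{26}}{7} \approx 302.0 - 105.62 i$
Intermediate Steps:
$S{\left(s,d \right)} = 1 + s$
$- 145 \frac{-14 + \sqrt{-9 - 17}}{S{\left(1,4 \right)} + 5} + 12 = - 145 \frac{-14 + \sqrt{-9 - 17}}{\left(1 + 1\right) + 5} + 12 = - 145 \frac{-14 + \sqrt{-26}}{2 + 5} + 12 = - 145 \frac{-14 + i \sqrt{26}}{7} + 12 = - 145 \left(-14 + i \sqrt{26}\right) \frac{1}{7} + 12 = - 145 \left(-2 + \frac{i \sqrt{26}}{7}\right) + 12 = \left(290 - \frac{145 i \sqrt{26}}{7}\right) + 12 = 302 - \frac{145 i \sqrt{26}}{7}$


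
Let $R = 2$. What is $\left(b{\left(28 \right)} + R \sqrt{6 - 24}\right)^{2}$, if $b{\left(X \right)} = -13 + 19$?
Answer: $-36 + 72 i \sqrt{2} \approx -36.0 + 101.82 i$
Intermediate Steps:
$b{\left(X \right)} = 6$
$\left(b{\left(28 \right)} + R \sqrt{6 - 24}\right)^{2} = \left(6 + 2 \sqrt{6 - 24}\right)^{2} = \left(6 + 2 \sqrt{-18}\right)^{2} = \left(6 + 2 \cdot 3 i \sqrt{2}\right)^{2} = \left(6 + 6 i \sqrt{2}\right)^{2}$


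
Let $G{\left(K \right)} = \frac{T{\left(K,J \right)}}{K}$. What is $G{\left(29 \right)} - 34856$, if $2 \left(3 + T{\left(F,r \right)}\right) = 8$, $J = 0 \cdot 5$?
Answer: $- \frac{1010823}{29} \approx -34856.0$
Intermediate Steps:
$J = 0$
$T{\left(F,r \right)} = 1$ ($T{\left(F,r \right)} = -3 + \frac{1}{2} \cdot 8 = -3 + 4 = 1$)
$G{\left(K \right)} = \frac{1}{K}$ ($G{\left(K \right)} = 1 \frac{1}{K} = \frac{1}{K}$)
$G{\left(29 \right)} - 34856 = \frac{1}{29} - 34856 = - \frac{1010823}{29}$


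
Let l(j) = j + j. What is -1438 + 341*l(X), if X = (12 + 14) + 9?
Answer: 22432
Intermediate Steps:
X = 35 (X = 26 + 9 = 35)
l(j) = 2*j
-1438 + 341*l(X) = -1438 + 341*(2*35) = -1438 + 341*70 = -1438 + 23870 = 22432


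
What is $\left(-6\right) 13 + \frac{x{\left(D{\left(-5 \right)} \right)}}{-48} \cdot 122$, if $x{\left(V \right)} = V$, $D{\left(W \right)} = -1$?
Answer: $- \frac{1811}{24} \approx -75.458$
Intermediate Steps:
$\left(-6\right) 13 + \frac{x{\left(D{\left(-5 \right)} \right)}}{-48} \cdot 122 = \left(-6\right) 13 + - \frac{1}{-48} \cdot 122 = -78 + \left(-1\right) \left(- \frac{1}{48}\right) 122 = -78 + \frac{1}{48} \cdot 122 = -78 + \frac{61}{24} = - \frac{1811}{24}$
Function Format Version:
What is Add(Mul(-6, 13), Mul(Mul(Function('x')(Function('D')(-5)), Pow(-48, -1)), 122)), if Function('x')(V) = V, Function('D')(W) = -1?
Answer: Rational(-1811, 24) ≈ -75.458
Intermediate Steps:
Add(Mul(-6, 13), Mul(Mul(Function('x')(Function('D')(-5)), Pow(-48, -1)), 122)) = Add(Mul(-6, 13), Mul(Mul(-1, Pow(-48, -1)), 122)) = Add(-78, Mul(Mul(-1, Rational(-1, 48)), 122)) = Add(-78, Mul(Rational(1, 48), 122)) = Add(-78, Rational(61, 24)) = Rational(-1811, 24)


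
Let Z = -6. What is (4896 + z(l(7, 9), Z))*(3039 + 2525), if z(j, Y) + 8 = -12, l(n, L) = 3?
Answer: 27130064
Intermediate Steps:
z(j, Y) = -20 (z(j, Y) = -8 - 12 = -20)
(4896 + z(l(7, 9), Z))*(3039 + 2525) = (4896 - 20)*(3039 + 2525) = 4876*5564 = 27130064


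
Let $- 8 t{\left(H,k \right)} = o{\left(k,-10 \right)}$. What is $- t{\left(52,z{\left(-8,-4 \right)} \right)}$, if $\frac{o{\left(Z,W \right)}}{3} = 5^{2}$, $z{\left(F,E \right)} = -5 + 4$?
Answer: $\frac{75}{8} \approx 9.375$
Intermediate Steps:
$z{\left(F,E \right)} = -1$
$o{\left(Z,W \right)} = 75$ ($o{\left(Z,W \right)} = 3 \cdot 5^{2} = 3 \cdot 25 = 75$)
$t{\left(H,k \right)} = - \frac{75}{8}$ ($t{\left(H,k \right)} = \left(- \frac{1}{8}\right) 75 = - \frac{75}{8}$)
$- t{\left(52,z{\left(-8,-4 \right)} \right)} = \left(-1\right) \left(- \frac{75}{8}\right) = \frac{75}{8}$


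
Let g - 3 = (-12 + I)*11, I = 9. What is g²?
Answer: 900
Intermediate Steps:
g = -30 (g = 3 + (-12 + 9)*11 = 3 - 3*11 = 3 - 33 = -30)
g² = (-30)² = 900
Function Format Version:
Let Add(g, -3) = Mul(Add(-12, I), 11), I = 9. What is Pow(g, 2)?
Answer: 900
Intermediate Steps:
g = -30 (g = Add(3, Mul(Add(-12, 9), 11)) = Add(3, Mul(-3, 11)) = Add(3, -33) = -30)
Pow(g, 2) = Pow(-30, 2) = 900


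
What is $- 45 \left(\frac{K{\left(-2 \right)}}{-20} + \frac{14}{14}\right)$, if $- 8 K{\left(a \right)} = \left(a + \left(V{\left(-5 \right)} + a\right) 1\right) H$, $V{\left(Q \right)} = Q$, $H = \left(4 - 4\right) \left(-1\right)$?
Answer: $-45$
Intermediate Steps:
$H = 0$ ($H = 0 \left(-1\right) = 0$)
$K{\left(a \right)} = 0$ ($K{\left(a \right)} = - \frac{\left(a + \left(-5 + a\right) 1\right) 0}{8} = - \frac{\left(a + \left(-5 + a\right)\right) 0}{8} = - \frac{\left(-5 + 2 a\right) 0}{8} = \left(- \frac{1}{8}\right) 0 = 0$)
$- 45 \left(\frac{K{\left(-2 \right)}}{-20} + \frac{14}{14}\right) = - 45 \left(\frac{0}{-20} + \frac{14}{14}\right) = - 45 \left(0 \left(- \frac{1}{20}\right) + 14 \cdot \frac{1}{14}\right) = - 45 \left(0 + 1\right) = \left(-45\right) 1 = -45$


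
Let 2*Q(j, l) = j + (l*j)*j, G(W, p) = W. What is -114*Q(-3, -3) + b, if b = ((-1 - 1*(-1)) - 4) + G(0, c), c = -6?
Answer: 1706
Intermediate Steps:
b = -4 (b = ((-1 - 1*(-1)) - 4) + 0 = ((-1 + 1) - 4) + 0 = (0 - 4) + 0 = -4 + 0 = -4)
Q(j, l) = j/2 + l*j²/2 (Q(j, l) = (j + (l*j)*j)/2 = (j + (j*l)*j)/2 = (j + l*j²)/2 = j/2 + l*j²/2)
-114*Q(-3, -3) + b = -57*(-3)*(1 - 3*(-3)) - 4 = -57*(-3)*(1 + 9) - 4 = -57*(-3)*10 - 4 = -114*(-15) - 4 = 1710 - 4 = 1706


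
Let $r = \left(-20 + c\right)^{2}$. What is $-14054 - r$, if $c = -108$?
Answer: $-30438$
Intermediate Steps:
$r = 16384$ ($r = \left(-20 - 108\right)^{2} = \left(-128\right)^{2} = 16384$)
$-14054 - r = -14054 - 16384 = -30438$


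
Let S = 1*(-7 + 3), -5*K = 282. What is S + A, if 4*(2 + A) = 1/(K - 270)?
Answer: -39173/6528 ≈ -6.0008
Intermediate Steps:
K = -282/5 (K = -1/5*282 = -282/5 ≈ -56.400)
S = -4 (S = 1*(-4) = -4)
A = -13061/6528 (A = -2 + 1/(4*(-282/5 - 270)) = -2 + 1/(4*(-1632/5)) = -2 + (1/4)*(-5/1632) = -2 - 5/6528 = -13061/6528 ≈ -2.0008)
S + A = -4 - 13061/6528 = -39173/6528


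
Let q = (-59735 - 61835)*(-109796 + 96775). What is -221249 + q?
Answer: 1582741721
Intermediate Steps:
q = 1582962970 (q = -121570*(-13021) = 1582962970)
-221249 + q = -221249 + 1582962970 = 1582741721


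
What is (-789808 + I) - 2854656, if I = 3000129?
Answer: -644335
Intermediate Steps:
(-789808 + I) - 2854656 = (-789808 + 3000129) - 2854656 = 2210321 - 2854656 = -644335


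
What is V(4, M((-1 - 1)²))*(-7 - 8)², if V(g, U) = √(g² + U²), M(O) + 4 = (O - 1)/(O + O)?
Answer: 225*√1865/8 ≈ 1214.6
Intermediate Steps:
M(O) = -4 + (-1 + O)/(2*O) (M(O) = -4 + (O - 1)/(O + O) = -4 + (-1 + O)/((2*O)) = -4 + (-1 + O)*(1/(2*O)) = -4 + (-1 + O)/(2*O))
V(g, U) = √(U² + g²)
V(4, M((-1 - 1)²))*(-7 - 8)² = √(((-1 - 7*(-1 - 1)²)/(2*((-1 - 1)²)))² + 4²)*(-7 - 8)² = √(((-1 - 7*(-2)²)/(2*((-2)²)))² + 16)*(-15)² = √(((½)*(-1 - 7*4)/4)² + 16)*225 = √(((½)*(¼)*(-1 - 28))² + 16)*225 = √(((½)*(¼)*(-29))² + 16)*225 = √((-29/8)² + 16)*225 = √(841/64 + 16)*225 = √(1865/64)*225 = (√1865/8)*225 = 225*√1865/8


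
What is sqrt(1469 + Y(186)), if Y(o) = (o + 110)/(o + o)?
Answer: sqrt(12712263)/93 ≈ 38.338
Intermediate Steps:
Y(o) = (110 + o)/(2*o) (Y(o) = (110 + o)/((2*o)) = (110 + o)*(1/(2*o)) = (110 + o)/(2*o))
sqrt(1469 + Y(186)) = sqrt(1469 + (1/2)*(110 + 186)/186) = sqrt(1469 + (1/2)*(1/186)*296) = sqrt(1469 + 74/93) = sqrt(136691/93) = sqrt(12712263)/93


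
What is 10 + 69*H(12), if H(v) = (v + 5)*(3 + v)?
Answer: 17605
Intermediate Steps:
H(v) = (3 + v)*(5 + v) (H(v) = (5 + v)*(3 + v) = (3 + v)*(5 + v))
10 + 69*H(12) = 10 + 69*(15 + 12**2 + 8*12) = 10 + 69*(15 + 144 + 96) = 10 + 69*255 = 10 + 17595 = 17605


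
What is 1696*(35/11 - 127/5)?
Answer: -2072512/55 ≈ -37682.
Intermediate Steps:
1696*(35/11 - 127/5) = 1696*(-1222/55) = -2072512/55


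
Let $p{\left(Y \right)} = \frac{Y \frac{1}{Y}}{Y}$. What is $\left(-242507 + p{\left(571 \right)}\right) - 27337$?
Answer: $- \frac{154080923}{571} \approx -2.6984 \cdot 10^{5}$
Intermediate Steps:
$p{\left(Y \right)} = \frac{1}{Y}$ ($p{\left(Y \right)} = 1 \frac{1}{Y} = \frac{1}{Y}$)
$\left(-242507 + p{\left(571 \right)}\right) - 27337 = \left(-242507 + \frac{1}{571}\right) - 27337 = \left(-242507 + \frac{1}{571}\right) + \left(-109663 + 82326\right) = - \frac{138471496}{571} - 27337 = - \frac{154080923}{571}$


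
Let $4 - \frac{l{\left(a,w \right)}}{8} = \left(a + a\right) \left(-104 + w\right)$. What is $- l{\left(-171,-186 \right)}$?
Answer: $793408$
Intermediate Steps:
$l{\left(a,w \right)} = 32 - 16 a \left(-104 + w\right)$ ($l{\left(a,w \right)} = 32 - 8 \left(a + a\right) \left(-104 + w\right) = 32 - 8 \cdot 2 a \left(-104 + w\right) = 32 - 16 a \left(-104 + w\right)$)
$- l{\left(-171,-186 \right)} = - (32 + 1664 \left(-171\right) - \left(-2736\right) \left(-186\right)) = - (32 - 284544 - 508896) = \left(-1\right) \left(-793408\right) = 793408$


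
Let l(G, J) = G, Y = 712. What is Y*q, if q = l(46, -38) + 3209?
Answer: 2317560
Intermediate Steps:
q = 3255 (q = 46 + 3209 = 3255)
Y*q = 712*3255 = 2317560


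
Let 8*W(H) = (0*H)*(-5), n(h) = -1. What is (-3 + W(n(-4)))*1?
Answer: -3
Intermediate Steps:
W(H) = 0 (W(H) = ((0*H)*(-5))/8 = (0*(-5))/8 = (⅛)*0 = 0)
(-3 + W(n(-4)))*1 = (-3 + 0)*1 = -3*1 = -3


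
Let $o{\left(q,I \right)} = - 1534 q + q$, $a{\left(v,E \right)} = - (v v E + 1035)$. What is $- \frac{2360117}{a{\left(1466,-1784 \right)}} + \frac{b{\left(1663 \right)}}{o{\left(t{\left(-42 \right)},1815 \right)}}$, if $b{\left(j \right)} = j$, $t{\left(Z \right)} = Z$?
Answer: $\frac{6224138613185}{246861929217834} \approx 0.025213$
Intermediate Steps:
$a{\left(v,E \right)} = -1035 - E v^{2}$ ($a{\left(v,E \right)} = - (v^{2} E + 1035) = - (E v^{2} + 1035) = - (1035 + E v^{2}) = -1035 - E v^{2}$)
$o{\left(q,I \right)} = - 1533 q$
$- \frac{2360117}{a{\left(1466,-1784 \right)}} + \frac{b{\left(1663 \right)}}{o{\left(t{\left(-42 \right)},1815 \right)}} = - \frac{2360117}{-1035 - - 1784 \cdot 1466^{2}} + \frac{1663}{\left(-1533\right) \left(-42\right)} = - \frac{2360117}{-1035 - \left(-1784\right) 2149156} + \frac{1663}{64386} = - \frac{2360117}{-1035 + 3834094304} + 1663 \cdot \frac{1}{64386} = - \frac{2360117}{3834093269} + \frac{1663}{64386} = \frac{6224138613185}{246861929217834}$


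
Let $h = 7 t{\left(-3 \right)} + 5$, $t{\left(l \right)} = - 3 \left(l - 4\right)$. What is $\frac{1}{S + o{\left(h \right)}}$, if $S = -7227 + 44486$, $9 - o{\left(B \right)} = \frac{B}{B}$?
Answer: $\frac{1}{37267} \approx 2.6833 \cdot 10^{-5}$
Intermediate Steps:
$t{\left(l \right)} = 12 - 3 l$ ($t{\left(l \right)} = - 3 \left(-4 + l\right) = 12 - 3 l$)
$h = 152$ ($h = 7 \left(12 - -9\right) + 5 = 7 \left(12 + 9\right) + 5 = 7 \cdot 21 + 5 = 147 + 5 = 152$)
$o{\left(B \right)} = 8$ ($o{\left(B \right)} = 9 - \frac{B}{B} = 9 - 1 = 8$)
$S = 37259$
$\frac{1}{S + o{\left(h \right)}} = \frac{1}{37259 + 8} = \frac{1}{37267}$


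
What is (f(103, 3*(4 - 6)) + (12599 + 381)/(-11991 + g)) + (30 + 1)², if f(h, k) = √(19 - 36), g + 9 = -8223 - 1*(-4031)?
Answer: 353353/368 + I*√17 ≈ 960.2 + 4.1231*I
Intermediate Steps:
g = -4201 (g = -9 + (-8223 - 1*(-4031)) = -9 + (-8223 + 4031) = -9 - 4192 = -4201)
f(h, k) = I*√17 (f(h, k) = √(-17) = I*√17)
(f(103, 3*(4 - 6)) + (12599 + 381)/(-11991 + g)) + (30 + 1)² = (I*√17 + (12599 + 381)/(-11991 - 4201)) + (30 + 1)² = (I*√17 + 12980/(-16192)) + 31² = (I*√17 + 12980*(-1/16192)) + 961 = (I*√17 - 295/368) + 961 = (-295/368 + I*√17) + 961 = 353353/368 + I*√17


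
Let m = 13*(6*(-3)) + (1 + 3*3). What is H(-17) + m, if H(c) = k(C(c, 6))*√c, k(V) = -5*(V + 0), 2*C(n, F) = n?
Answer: -224 + 85*I*√17/2 ≈ -224.0 + 175.23*I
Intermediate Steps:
C(n, F) = n/2
k(V) = -5*V
H(c) = -5*c^(3/2)/2 (H(c) = (-5*c/2)*√c = -5*c^(3/2)/2)
m = -224 (m = 13*(-18) + (1 + 9) = -234 + 10 = -224)
H(-17) + m = -(-85)*I*√17/2 - 224 = 85*I*√17/2 - 224 = -224 + 85*I*√17/2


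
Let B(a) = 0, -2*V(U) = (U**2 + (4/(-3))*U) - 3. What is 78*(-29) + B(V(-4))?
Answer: -2262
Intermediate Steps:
V(U) = 3/2 - U**2/2 + 2*U/3 (V(U) = -((U**2 + (4/(-3))*U) - 3)/2 = -((U**2 + (4*(-1/3))*U) - 3)/2 = -((U**2 - 4*U/3) - 3)/2 = -(-3 + U**2 - 4*U/3)/2 = 3/2 - U**2/2 + 2*U/3)
78*(-29) + B(V(-4)) = 78*(-29) + 0 = -2262 + 0 = -2262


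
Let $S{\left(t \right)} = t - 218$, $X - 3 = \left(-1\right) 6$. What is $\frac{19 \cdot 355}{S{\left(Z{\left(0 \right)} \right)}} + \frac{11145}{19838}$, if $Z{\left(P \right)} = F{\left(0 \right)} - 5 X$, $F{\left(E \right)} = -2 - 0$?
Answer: $- \frac{26304517}{813358} \approx -32.341$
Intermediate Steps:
$F{\left(E \right)} = -2$ ($F{\left(E \right)} = -2 + 0 = -2$)
$X = -3$ ($X = 3 - 6 = -3$)
$Z{\left(P \right)} = 13$ ($Z{\left(P \right)} = -2 - -15 = -2 + 15 = 13$)
$S{\left(t \right)} = -218 + t$
$\frac{19 \cdot 355}{S{\left(Z{\left(0 \right)} \right)}} + \frac{11145}{19838} = \frac{19 \cdot 355}{-218 + 13} + \frac{11145}{19838} = \frac{6745}{-205} + 11145 \cdot \frac{1}{19838} = 6745 \left(- \frac{1}{205}\right) + \frac{11145}{19838} = - \frac{1349}{41} + \frac{11145}{19838} = - \frac{26304517}{813358}$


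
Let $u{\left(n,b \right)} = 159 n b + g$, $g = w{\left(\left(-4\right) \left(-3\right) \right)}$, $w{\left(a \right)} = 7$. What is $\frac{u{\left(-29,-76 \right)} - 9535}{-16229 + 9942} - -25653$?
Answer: $\frac{160939503}{6287} \approx 25599.0$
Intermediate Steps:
$g = 7$
$u{\left(n,b \right)} = 7 + 159 b n$ ($u{\left(n,b \right)} = 159 n b + 7 = 159 b n + 7 = 7 + 159 b n$)
$\frac{u{\left(-29,-76 \right)} - 9535}{-16229 + 9942} - -25653 = \frac{\left(7 + 159 \left(-76\right) \left(-29\right)\right) - 9535}{-16229 + 9942} - -25653 = \frac{\left(7 + 350436\right) - 9535}{-6287} + 25653 = \left(350443 - 9535\right) \left(- \frac{1}{6287}\right) + 25653 = 340908 \left(- \frac{1}{6287}\right) + 25653 = - \frac{340908}{6287} + 25653 = \frac{160939503}{6287}$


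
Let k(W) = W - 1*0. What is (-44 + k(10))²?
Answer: 1156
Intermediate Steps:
k(W) = W (k(W) = W + 0 = W)
(-44 + k(10))² = (-44 + 10)² = (-34)² = 1156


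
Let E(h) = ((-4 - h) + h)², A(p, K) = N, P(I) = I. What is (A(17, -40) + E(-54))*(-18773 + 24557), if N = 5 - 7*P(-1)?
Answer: 161952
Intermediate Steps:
N = 12 (N = 5 - 7*(-1) = 5 + 7 = 12)
A(p, K) = 12
E(h) = 16 (E(h) = (-4)² = 16)
(A(17, -40) + E(-54))*(-18773 + 24557) = (12 + 16)*(-18773 + 24557) = 28*5784 = 161952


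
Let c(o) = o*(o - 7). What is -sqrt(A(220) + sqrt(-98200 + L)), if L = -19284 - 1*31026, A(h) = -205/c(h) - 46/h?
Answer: -sqrt(-117185145 + 548964900*I*sqrt(148510))/23430 ≈ -13.877 - 13.885*I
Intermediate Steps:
c(o) = o*(-7 + o)
A(h) = -46/h - 205/(h*(-7 + h)) (A(h) = -205*1/(h*(-7 + h)) - 46/h = -205/(h*(-7 + h)) - 46/h = -46/h - 205/(h*(-7 + h)))
L = -50310 (L = -19284 - 31026 = -50310)
-sqrt(A(220) + sqrt(-98200 + L)) = -sqrt((117 - 46*220)/(220*(-7 + 220)) + sqrt(-98200 - 50310)) = -sqrt((1/220)*(117 - 10120)/213 + sqrt(-148510)) = -sqrt((1/220)*(1/213)*(-10003) + I*sqrt(148510)) = -sqrt(-10003/46860 + I*sqrt(148510))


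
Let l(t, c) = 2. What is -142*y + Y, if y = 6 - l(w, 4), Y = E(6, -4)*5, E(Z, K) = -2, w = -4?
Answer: -578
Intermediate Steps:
Y = -10 (Y = -2*5 = -10)
y = 4 (y = 6 - 1*2 = 6 - 2 = 4)
-142*y + Y = -142*4 - 10 = -568 - 10 = -578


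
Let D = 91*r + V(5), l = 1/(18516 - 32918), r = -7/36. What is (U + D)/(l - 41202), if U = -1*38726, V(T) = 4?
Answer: 590748437/628296570 ≈ 0.94024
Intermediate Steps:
r = -7/36 (r = -7*1/36 = -7/36 ≈ -0.19444)
l = -1/14402 (l = 1/(-14402) = -1/14402 ≈ -6.9435e-5)
D = -493/36 (D = 91*(-7/36) + 4 = -637/36 + 4 = -493/36 ≈ -13.694)
U = -38726
(U + D)/(l - 41202) = (-38726 - 493/36)/(-1/14402 - 41202) = -1394629/(36*(-593391205/14402)) = -1394629/36*(-14402/593391205) = 590748437/628296570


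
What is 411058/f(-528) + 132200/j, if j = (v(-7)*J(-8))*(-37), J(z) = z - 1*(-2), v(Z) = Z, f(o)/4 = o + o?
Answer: -99766411/547008 ≈ -182.39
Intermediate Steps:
f(o) = 8*o (f(o) = 4*(o + o) = 4*(2*o) = 8*o)
J(z) = 2 + z (J(z) = z + 2 = 2 + z)
j = -1554 (j = -7*(2 - 8)*(-37) = -7*(-6)*(-37) = 42*(-37) = -1554)
411058/f(-528) + 132200/j = 411058/((8*(-528))) + 132200/(-1554) = 411058/(-4224) + 132200*(-1/1554) = 411058*(-1/4224) - 66100/777 = -205529/2112 - 66100/777 = -99766411/547008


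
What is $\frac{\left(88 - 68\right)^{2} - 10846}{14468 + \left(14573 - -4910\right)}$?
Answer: $- \frac{3482}{11317} \approx -0.30768$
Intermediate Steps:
$\frac{\left(88 - 68\right)^{2} - 10846}{14468 + \left(14573 - -4910\right)} = \frac{20^{2} - 10846}{14468 + \left(14573 + 4910\right)} = \frac{400 - 10846}{14468 + 19483} = - \frac{10446}{33951} = \left(-10446\right) \frac{1}{33951} = - \frac{3482}{11317}$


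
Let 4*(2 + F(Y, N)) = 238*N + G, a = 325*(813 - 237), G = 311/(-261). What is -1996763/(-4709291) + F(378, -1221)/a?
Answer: 33048420978593/920368763308800 ≈ 0.035908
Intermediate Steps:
G = -311/261 (G = 311*(-1/261) = -311/261 ≈ -1.1916)
a = 187200 (a = 325*576 = 187200)
F(Y, N) = -2399/1044 + 119*N/2 (F(Y, N) = -2 + (238*N - 311/261)/4 = -2 + (-311/261 + 238*N)/4 = -2 + (-311/1044 + 119*N/2) = -2399/1044 + 119*N/2)
-1996763/(-4709291) + F(378, -1221)/a = -1996763/(-4709291) + (-2399/1044 + (119/2)*(-1221))/187200 = -1996763*(-1/4709291) + (-2399/1044 - 145299/2)*(1/187200) = 1996763/4709291 - 75848477/1044*1/187200 = 1996763/4709291 - 75848477/195436800 = 33048420978593/920368763308800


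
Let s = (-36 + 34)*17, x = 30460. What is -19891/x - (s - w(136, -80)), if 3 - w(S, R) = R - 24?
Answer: 4274969/30460 ≈ 140.35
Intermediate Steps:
w(S, R) = 27 - R (w(S, R) = 3 - (R - 24) = 3 - (-24 + R) = 3 + (24 - R) = 27 - R)
s = -34 (s = -2*17 = -34)
-19891/x - (s - w(136, -80)) = -19891/30460 - (-34 - (27 - 1*(-80))) = -19891*1/30460 - (-34 - (27 + 80)) = -19891/30460 - (-34 - 1*107) = -19891/30460 - (-34 - 107) = -19891/30460 - 1*(-141) = -19891/30460 + 141 = 4274969/30460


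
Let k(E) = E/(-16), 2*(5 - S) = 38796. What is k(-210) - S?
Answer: 155249/8 ≈ 19406.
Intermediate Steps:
S = -19393 (S = 5 - ½*38796 = 5 - 19398 = -19393)
k(E) = -E/16 (k(E) = E*(-1/16) = -E/16)
k(-210) - S = -1/16*(-210) - 1*(-19393) = 105/8 + 19393 = 155249/8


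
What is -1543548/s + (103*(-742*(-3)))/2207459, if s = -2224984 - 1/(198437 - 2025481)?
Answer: 7157369606902706418/8973637974663353405 ≈ 0.79760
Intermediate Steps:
s = -4065143667295/1827044 (s = -2224984 - 1/(-1827044) = -2224984 - 1*(-1/1827044) = -2224984 + 1/1827044 = -4065143667295/1827044 ≈ -2.2250e+6)
-1543548/s + (103*(-742*(-3)))/2207459 = -1543548/(-4065143667295/1827044) + (103*(-742*(-3)))/2207459 = -1543548*(-1827044/4065143667295) + (103*2226)*(1/2207459) = 2820130112112/4065143667295 + 229278*(1/2207459) = 2820130112112/4065143667295 + 229278/2207459 = 7157369606902706418/8973637974663353405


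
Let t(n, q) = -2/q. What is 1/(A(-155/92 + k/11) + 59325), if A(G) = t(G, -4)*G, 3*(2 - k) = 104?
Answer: 6072/360207269 ≈ 1.6857e-5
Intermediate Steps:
k = -98/3 (k = 2 - ⅓*104 = 2 - 104/3 = -98/3 ≈ -32.667)
A(G) = G/2 (A(G) = (-2/(-4))*G = (-2*(-¼))*G = G/2)
1/(A(-155/92 + k/11) + 59325) = 1/((-155/92 - 98/3/11)/2 + 59325) = 1/((-155*1/92 - 98/3*1/11)/2 + 59325) = 1/((-155/92 - 98/33)/2 + 59325) = 1/((½)*(-14131/3036) + 59325) = 1/(-14131/6072 + 59325) = 1/(360207269/6072) = 6072/360207269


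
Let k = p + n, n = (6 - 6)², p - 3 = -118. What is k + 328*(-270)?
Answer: -88675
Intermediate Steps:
p = -115 (p = 3 - 118 = -115)
n = 0 (n = 0² = 0)
k = -115 (k = -115 + 0 = -115)
k + 328*(-270) = -115 + 328*(-270) = -115 - 88560 = -88675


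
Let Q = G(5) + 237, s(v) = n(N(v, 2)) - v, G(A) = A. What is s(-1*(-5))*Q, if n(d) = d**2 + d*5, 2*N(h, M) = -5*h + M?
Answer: 33759/2 ≈ 16880.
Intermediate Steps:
N(h, M) = M/2 - 5*h/2 (N(h, M) = (-5*h + M)/2 = (M - 5*h)/2 = M/2 - 5*h/2)
n(d) = d**2 + 5*d
s(v) = -v + (1 - 5*v/2)*(6 - 5*v/2) (s(v) = ((1/2)*2 - 5*v/2)*(5 + ((1/2)*2 - 5*v/2)) - v = (1 - 5*v/2)*(5 + (1 - 5*v/2)) - v = (1 - 5*v/2)*(6 - 5*v/2) - v = -v + (1 - 5*v/2)*(6 - 5*v/2))
Q = 242 (Q = 5 + 237 = 242)
s(-1*(-5))*Q = (6 - (-37)*(-5)/2 + 25*(-1*(-5))**2/4)*242 = (6 - 37/2*5 + (25/4)*5**2)*242 = (6 - 185/2 + (25/4)*25)*242 = (6 - 185/2 + 625/4)*242 = (279/4)*242 = 33759/2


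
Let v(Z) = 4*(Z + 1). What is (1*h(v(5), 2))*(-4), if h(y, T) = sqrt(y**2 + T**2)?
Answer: -8*sqrt(145) ≈ -96.333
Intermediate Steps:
v(Z) = 4 + 4*Z (v(Z) = 4*(1 + Z) = 4 + 4*Z)
h(y, T) = sqrt(T**2 + y**2)
(1*h(v(5), 2))*(-4) = (1*sqrt(2**2 + (4 + 4*5)**2))*(-4) = (1*sqrt(4 + (4 + 20)**2))*(-4) = (1*sqrt(4 + 24**2))*(-4) = (1*sqrt(4 + 576))*(-4) = (1*sqrt(580))*(-4) = (1*(2*sqrt(145)))*(-4) = (2*sqrt(145))*(-4) = -8*sqrt(145)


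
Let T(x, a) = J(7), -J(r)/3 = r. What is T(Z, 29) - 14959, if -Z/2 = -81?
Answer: -14980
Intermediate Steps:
Z = 162 (Z = -2*(-81) = 162)
J(r) = -3*r
T(x, a) = -21 (T(x, a) = -3*7 = -21)
T(Z, 29) - 14959 = -21 - 14959 = -14980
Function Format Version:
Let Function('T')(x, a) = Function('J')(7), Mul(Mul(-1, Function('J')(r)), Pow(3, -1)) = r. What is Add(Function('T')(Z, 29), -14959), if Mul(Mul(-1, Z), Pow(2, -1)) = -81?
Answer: -14980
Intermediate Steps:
Z = 162 (Z = Mul(-2, -81) = 162)
Function('J')(r) = Mul(-3, r)
Function('T')(x, a) = -21 (Function('T')(x, a) = Mul(-3, 7) = -21)
Add(Function('T')(Z, 29), -14959) = Add(-21, -14959) = -14980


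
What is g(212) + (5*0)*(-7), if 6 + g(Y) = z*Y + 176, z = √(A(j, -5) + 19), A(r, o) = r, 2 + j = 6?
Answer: 170 + 212*√23 ≈ 1186.7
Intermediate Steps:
j = 4 (j = -2 + 6 = 4)
z = √23 (z = √(4 + 19) = √23 ≈ 4.7958)
g(Y) = 170 + Y*√23 (g(Y) = -6 + (√23*Y + 176) = -6 + (Y*√23 + 176) = -6 + (176 + Y*√23) = 170 + Y*√23)
g(212) + (5*0)*(-7) = (170 + 212*√23) + (5*0)*(-7) = (170 + 212*√23) + 0*(-7) = (170 + 212*√23) + 0 = 170 + 212*√23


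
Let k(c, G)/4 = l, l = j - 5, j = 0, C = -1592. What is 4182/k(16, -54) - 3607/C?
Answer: -1646401/7960 ≈ -206.83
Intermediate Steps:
l = -5 (l = 0 - 5 = -5)
k(c, G) = -20 (k(c, G) = 4*(-5) = -20)
4182/k(16, -54) - 3607/C = 4182/(-20) - 3607/(-1592) = 4182*(-1/20) - 3607*(-1/1592) = -2091/10 + 3607/1592 = -1646401/7960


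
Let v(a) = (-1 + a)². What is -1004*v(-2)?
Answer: -9036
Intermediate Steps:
-1004*v(-2) = -1004*(-1 - 2)² = -1004*(-3)² = -1004*9 = -9036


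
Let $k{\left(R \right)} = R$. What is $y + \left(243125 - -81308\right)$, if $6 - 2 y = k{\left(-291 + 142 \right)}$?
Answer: $\frac{649021}{2} \approx 3.2451 \cdot 10^{5}$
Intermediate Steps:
$y = \frac{155}{2}$ ($y = 3 - \frac{-291 + 142}{2} = 3 - - \frac{149}{2} = 3 + \frac{149}{2} = \frac{155}{2} \approx 77.5$)
$y + \left(243125 - -81308\right) = \frac{155}{2} + \left(243125 - -81308\right) = \frac{155}{2} + \left(243125 + 81308\right) = \frac{155}{2} + 324433 = \frac{649021}{2}$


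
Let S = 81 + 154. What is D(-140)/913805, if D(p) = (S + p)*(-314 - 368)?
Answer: -682/9619 ≈ -0.070901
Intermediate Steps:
S = 235
D(p) = -160270 - 682*p (D(p) = (235 + p)*(-314 - 368) = (235 + p)*(-682) = -160270 - 682*p)
D(-140)/913805 = (-160270 - 682*(-140))/913805 = (-160270 + 95480)*(1/913805) = -64790*1/913805 = -682/9619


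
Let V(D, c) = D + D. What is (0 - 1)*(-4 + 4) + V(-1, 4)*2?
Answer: -4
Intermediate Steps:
V(D, c) = 2*D
(0 - 1)*(-4 + 4) + V(-1, 4)*2 = (0 - 1)*(-4 + 4) + (2*(-1))*2 = -1*0 - 2*2 = 0 - 4 = -4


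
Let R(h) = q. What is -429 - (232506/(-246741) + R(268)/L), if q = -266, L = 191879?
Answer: -6755358652517/15781472113 ≈ -428.06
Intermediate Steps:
R(h) = -266
-429 - (232506/(-246741) + R(268)/L) = -429 - (232506/(-246741) - 266/191879) = -429 - (232506*(-1/246741) - 266*1/191879) = -429 - (-77502/82247 - 266/191879) = -429 - 1*(-14892883960/15781472113) = -429 + 14892883960/15781472113 = -6755358652517/15781472113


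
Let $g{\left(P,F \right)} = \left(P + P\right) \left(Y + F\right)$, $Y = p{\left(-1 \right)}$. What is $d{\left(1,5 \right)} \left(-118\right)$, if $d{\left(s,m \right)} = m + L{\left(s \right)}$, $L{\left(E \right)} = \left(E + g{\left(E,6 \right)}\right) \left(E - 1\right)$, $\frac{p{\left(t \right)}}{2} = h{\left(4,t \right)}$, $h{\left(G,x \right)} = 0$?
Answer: $-590$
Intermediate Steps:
$p{\left(t \right)} = 0$ ($p{\left(t \right)} = 2 \cdot 0 = 0$)
$Y = 0$
$g{\left(P,F \right)} = 2 F P$ ($g{\left(P,F \right)} = \left(P + P\right) \left(0 + F\right) = 2 P F = 2 F P$)
$L{\left(E \right)} = 13 E \left(-1 + E\right)$ ($L{\left(E \right)} = \left(E + 2 \cdot 6 E\right) \left(E - 1\right) = \left(E + 12 E\right) \left(-1 + E\right) = 13 E \left(-1 + E\right)$)
$d{\left(s,m \right)} = m + 13 s \left(-1 + s\right)$
$d{\left(1,5 \right)} \left(-118\right) = \left(5 - 13 + 13 \cdot 1^{2}\right) \left(-118\right) = \left(5 - 13 + 13 \cdot 1\right) \left(-118\right) = \left(5 - 13 + 13\right) \left(-118\right) = 5 \left(-118\right) = -590$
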